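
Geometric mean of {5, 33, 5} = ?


Product = 5 × 33 × 5 = 825
GM = 825^(1/3) = 9.3789

GM = 9.3789


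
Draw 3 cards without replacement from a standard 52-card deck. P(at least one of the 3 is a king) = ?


P(at least one) = 1 - P(none)
P(none) = (48/52) × (47/51) × (46/50) = 0.782624
P(at least one) = 1 - 0.782624 = 0.2174

P = 0.2174


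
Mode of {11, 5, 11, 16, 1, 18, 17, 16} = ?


Frequencies: 1:1, 5:1, 11:2, 16:2, 17:1, 18:1
Max frequency = 2
Mode = 11, 16

Mode = 11, 16


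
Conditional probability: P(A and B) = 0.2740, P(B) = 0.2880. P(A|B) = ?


P(A|B) = 0.2740/0.2880 = 0.9514

P(A|B) = 0.9514


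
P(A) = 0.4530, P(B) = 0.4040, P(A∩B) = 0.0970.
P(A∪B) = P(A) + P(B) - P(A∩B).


P(A∪B) = 0.4530 + 0.4040 - 0.0970
= 0.8570 - 0.0970
= 0.7600

P(A∪B) = 0.7600


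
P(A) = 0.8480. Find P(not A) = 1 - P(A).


P(not A) = 1 - 0.8480 = 0.1520

P(not A) = 0.1520


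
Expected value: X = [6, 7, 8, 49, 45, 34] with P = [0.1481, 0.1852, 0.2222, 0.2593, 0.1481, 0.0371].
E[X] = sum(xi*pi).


E[X] = 6*0.1481 + 7*0.1852 + 8*0.2222 + 49*0.2593 + 45*0.1481 + 34*0.0371
= 0.8886 + 1.2964 + 1.7776 + 12.7057 + 6.6645 + 1.2614
= 24.5942

E[X] = 24.5942


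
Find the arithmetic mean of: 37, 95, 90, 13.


Sum = 37 + 95 + 90 + 13 = 235
n = 4
Mean = 235/4 = 58.7500

Mean = 58.7500


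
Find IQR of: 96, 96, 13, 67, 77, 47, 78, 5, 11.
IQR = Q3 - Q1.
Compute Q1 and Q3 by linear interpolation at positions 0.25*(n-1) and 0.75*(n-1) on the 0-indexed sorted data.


Sorted: 5, 11, 13, 47, 67, 77, 78, 96, 96
Q1 (25th %ile) = 13.0000
Q3 (75th %ile) = 78.0000
IQR = 78.0000 - 13.0000 = 65.0000

IQR = 65.0000


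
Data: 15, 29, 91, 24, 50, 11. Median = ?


Sorted: 11, 15, 24, 29, 50, 91
n = 6 (even)
Middle values: 24 and 29
Median = (24+29)/2 = 26.5000

Median = 26.5000


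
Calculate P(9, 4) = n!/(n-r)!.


P(9,4) = 9!/5!
= 362880/120
= 3024

P(9,4) = 3024


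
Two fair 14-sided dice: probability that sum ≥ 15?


Total outcomes = 14×14 = 196
Favorable (sum ≥ 15): 105
P = 105/196 = 0.5357

P = 0.5357


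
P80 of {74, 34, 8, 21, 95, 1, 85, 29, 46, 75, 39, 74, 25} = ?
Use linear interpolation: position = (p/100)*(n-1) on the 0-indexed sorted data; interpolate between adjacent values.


Sorted: 1, 8, 21, 25, 29, 34, 39, 46, 74, 74, 75, 85, 95
n = 13
Index = 80/100 * 12 = 9.6000
Lower = data[9] = 74, Upper = data[10] = 75
P80 = 74 + 0.6000*(1) = 74.6000

P80 = 74.6000


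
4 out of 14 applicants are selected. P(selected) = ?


P = 4/14 = 0.2857

P = 0.2857


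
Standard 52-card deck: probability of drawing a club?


13 clubs in 52 cards
P = 13/52 = 0.2500

P = 0.2500


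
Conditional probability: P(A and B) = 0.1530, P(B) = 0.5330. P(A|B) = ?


P(A|B) = 0.1530/0.5330 = 0.2871

P(A|B) = 0.2871


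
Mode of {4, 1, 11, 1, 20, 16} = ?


Frequencies: 1:2, 4:1, 11:1, 16:1, 20:1
Max frequency = 2
Mode = 1

Mode = 1


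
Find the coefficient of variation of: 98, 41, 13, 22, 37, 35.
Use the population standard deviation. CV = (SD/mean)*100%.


Mean = 41.0000
SD = 27.2213
CV = (27.2213/41.0000)*100 = 66.3935%

CV = 66.3935%


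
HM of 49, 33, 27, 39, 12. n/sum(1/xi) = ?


Sum of reciprocals = 1/49 + 1/33 + 1/27 + 1/39 + 1/12 = 0.196723
HM = 5/0.196723 = 25.4165

HM = 25.4165


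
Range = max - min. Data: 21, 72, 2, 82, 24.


Max = 82, Min = 2
Range = 82 - 2 = 80

Range = 80


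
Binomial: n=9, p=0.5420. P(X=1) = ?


C(9,1) = 9
p^1 = 0.542000
(1-p)^8 = 0.001936
P = 9 * 0.542000 * 0.001936 = 0.0094

P(X=1) = 0.0094


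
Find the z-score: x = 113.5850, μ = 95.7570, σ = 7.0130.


z = (113.5850 - 95.7570)/7.0130
= 17.8280/7.0130
= 2.5421

z = 2.5421


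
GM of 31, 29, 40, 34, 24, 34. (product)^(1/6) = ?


Product = 31 × 29 × 40 × 34 × 24 × 34 = 997674240
GM = 997674240^(1/6) = 31.6105

GM = 31.6105


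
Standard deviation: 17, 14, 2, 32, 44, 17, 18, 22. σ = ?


Mean = 20.7500
Variance = 137.6875
SD = sqrt(137.6875) = 11.7340

SD = 11.7340


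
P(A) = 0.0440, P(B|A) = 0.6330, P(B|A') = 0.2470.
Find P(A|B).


P(B) = P(B|A)*P(A) + P(B|A')*P(A')
= 0.6330*0.0440 + 0.2470*0.9560
= 0.027852 + 0.236132 = 0.263984
P(A|B) = 0.027852/0.263984 = 0.1055

P(A|B) = 0.1055


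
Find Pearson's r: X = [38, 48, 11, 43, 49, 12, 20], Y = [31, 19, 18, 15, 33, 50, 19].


Mean X = 31.5714, Mean Y = 26.4286
SD X = 15.518258, SD Y = 11.536986
Cov = -44.387755
r = -44.387755/(15.518258*11.536986) = -0.2479

r = -0.2479


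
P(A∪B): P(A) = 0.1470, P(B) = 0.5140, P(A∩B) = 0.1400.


P(A∪B) = 0.1470 + 0.5140 - 0.1400
= 0.6610 - 0.1400
= 0.5210

P(A∪B) = 0.5210


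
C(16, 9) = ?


C(16,9) = 16!/(9! × 7!)
= 20922789888000/(362880 × 5040)
= 11440

C(16,9) = 11440


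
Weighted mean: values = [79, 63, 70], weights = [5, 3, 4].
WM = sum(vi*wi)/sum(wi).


Numerator = 79*5 + 63*3 + 70*4 = 864
Denominator = 5 + 3 + 4 = 12
WM = 864/12 = 72.0000

WM = 72.0000


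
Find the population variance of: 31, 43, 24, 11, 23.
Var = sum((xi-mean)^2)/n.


Mean = 26.4000
Squared deviations: 21.1600, 275.5600, 5.7600, 237.1600, 11.5600
Sum = 551.2000
Variance = 551.2000/5 = 110.2400

Variance = 110.2400


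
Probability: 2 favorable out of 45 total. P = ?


P = 2/45 = 0.0444

P = 0.0444


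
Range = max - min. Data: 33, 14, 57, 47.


Max = 57, Min = 14
Range = 57 - 14 = 43

Range = 43


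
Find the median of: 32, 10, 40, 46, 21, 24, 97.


Sorted: 10, 21, 24, 32, 40, 46, 97
n = 7 (odd)
Middle value = 32

Median = 32


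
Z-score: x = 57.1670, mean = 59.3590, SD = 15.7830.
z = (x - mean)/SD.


z = (57.1670 - 59.3590)/15.7830
= -2.1920/15.7830
= -0.1389

z = -0.1389


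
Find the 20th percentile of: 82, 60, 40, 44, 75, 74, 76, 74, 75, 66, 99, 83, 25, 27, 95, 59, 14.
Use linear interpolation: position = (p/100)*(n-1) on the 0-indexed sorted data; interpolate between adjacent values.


Sorted: 14, 25, 27, 40, 44, 59, 60, 66, 74, 74, 75, 75, 76, 82, 83, 95, 99
n = 17
Index = 20/100 * 16 = 3.2000
Lower = data[3] = 40, Upper = data[4] = 44
P20 = 40 + 0.2000*(4) = 40.8000

P20 = 40.8000


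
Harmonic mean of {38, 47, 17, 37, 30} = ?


Sum of reciprocals = 1/38 + 1/47 + 1/17 + 1/37 + 1/30 = 0.166776
HM = 5/0.166776 = 29.9803

HM = 29.9803


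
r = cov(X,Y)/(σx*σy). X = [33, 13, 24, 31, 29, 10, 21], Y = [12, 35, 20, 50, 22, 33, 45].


Mean X = 23.0000, Mean Y = 31.0000
SD X = 8.228869, SD Y = 12.761549
Cov = -28.142857
r = -28.142857/(8.228869*12.761549) = -0.2680

r = -0.2680


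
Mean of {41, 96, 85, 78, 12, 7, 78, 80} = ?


Sum = 41 + 96 + 85 + 78 + 12 + 7 + 78 + 80 = 477
n = 8
Mean = 477/8 = 59.6250

Mean = 59.6250


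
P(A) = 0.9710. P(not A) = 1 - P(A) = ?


P(not A) = 1 - 0.9710 = 0.0290

P(not A) = 0.0290


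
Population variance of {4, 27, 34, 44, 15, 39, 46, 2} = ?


Mean = 26.3750
Squared deviations: 500.6406, 0.3906, 58.1406, 310.6406, 129.3906, 159.3906, 385.1406, 594.1406
Sum = 2137.8750
Variance = 2137.8750/8 = 267.2344

Variance = 267.2344


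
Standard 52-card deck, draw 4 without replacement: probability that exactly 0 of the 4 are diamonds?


Hypergeometric: P(X=0) = C(13,0)·C(39,4) / C(52,4)
= 1 × 82251 / 270725
= 82251/270725 = 0.3038

P = 0.3038


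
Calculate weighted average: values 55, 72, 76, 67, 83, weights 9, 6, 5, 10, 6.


Numerator = 55*9 + 72*6 + 76*5 + 67*10 + 83*6 = 2475
Denominator = 9 + 6 + 5 + 10 + 6 = 36
WM = 2475/36 = 68.7500

WM = 68.7500


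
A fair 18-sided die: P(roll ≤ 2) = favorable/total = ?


Favorable outcomes (roll ≤ 2): 2
Total outcomes = 18
P = 2/18 = 0.1111

P = 0.1111


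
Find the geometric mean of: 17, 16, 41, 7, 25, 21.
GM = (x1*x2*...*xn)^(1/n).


Product = 17 × 16 × 41 × 7 × 25 × 21 = 40983600
GM = 40983600^(1/6) = 18.5681

GM = 18.5681


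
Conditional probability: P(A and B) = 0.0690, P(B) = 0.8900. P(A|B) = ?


P(A|B) = 0.0690/0.8900 = 0.0775

P(A|B) = 0.0775


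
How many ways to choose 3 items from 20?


C(20,3) = 20!/(3! × 17!)
= 2432902008176640000/(6 × 355687428096000)
= 1140

C(20,3) = 1140


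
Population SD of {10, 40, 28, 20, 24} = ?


Mean = 24.4000
Variance = 96.6400
SD = sqrt(96.6400) = 9.8306

SD = 9.8306


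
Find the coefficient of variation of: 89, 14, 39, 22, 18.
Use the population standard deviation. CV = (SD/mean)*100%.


Mean = 36.4000
SD = 27.6449
CV = (27.6449/36.4000)*100 = 75.9475%

CV = 75.9475%


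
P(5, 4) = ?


P(5,4) = 5!/1!
= 120/1
= 120

P(5,4) = 120


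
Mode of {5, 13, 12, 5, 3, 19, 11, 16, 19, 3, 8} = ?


Frequencies: 3:2, 5:2, 8:1, 11:1, 12:1, 13:1, 16:1, 19:2
Max frequency = 2
Mode = 3, 5, 19

Mode = 3, 5, 19


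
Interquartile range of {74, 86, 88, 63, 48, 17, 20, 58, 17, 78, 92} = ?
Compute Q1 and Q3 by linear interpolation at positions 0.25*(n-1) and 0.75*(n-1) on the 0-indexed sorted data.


Sorted: 17, 17, 20, 48, 58, 63, 74, 78, 86, 88, 92
Q1 (25th %ile) = 34.0000
Q3 (75th %ile) = 82.0000
IQR = 82.0000 - 34.0000 = 48.0000

IQR = 48.0000


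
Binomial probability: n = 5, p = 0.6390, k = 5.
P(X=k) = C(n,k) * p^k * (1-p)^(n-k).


C(5,5) = 1
p^5 = 0.106538
(1-p)^0 = 1.000000
P = 1 * 0.106538 * 1.000000 = 0.1065

P(X=5) = 0.1065


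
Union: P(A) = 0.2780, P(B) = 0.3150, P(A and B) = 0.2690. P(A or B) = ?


P(A∪B) = 0.2780 + 0.3150 - 0.2690
= 0.5930 - 0.2690
= 0.3240

P(A∪B) = 0.3240


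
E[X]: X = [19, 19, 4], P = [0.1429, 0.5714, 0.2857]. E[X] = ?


E[X] = 19*0.1429 + 19*0.5714 + 4*0.2857
= 2.7151 + 10.8566 + 1.1428
= 14.7145

E[X] = 14.7145


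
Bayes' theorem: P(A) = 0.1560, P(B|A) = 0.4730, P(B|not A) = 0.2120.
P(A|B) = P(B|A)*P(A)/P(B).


P(B) = P(B|A)*P(A) + P(B|A')*P(A')
= 0.4730*0.1560 + 0.2120*0.8440
= 0.073788 + 0.178928 = 0.252716
P(A|B) = 0.073788/0.252716 = 0.2920

P(A|B) = 0.2920


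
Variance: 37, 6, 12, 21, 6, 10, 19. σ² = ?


Mean = 15.8571
Squared deviations: 447.0204, 97.1633, 14.8776, 26.4490, 97.1633, 34.3061, 9.8776
Sum = 726.8571
Variance = 726.8571/7 = 103.8367

Variance = 103.8367


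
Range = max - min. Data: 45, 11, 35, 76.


Max = 76, Min = 11
Range = 76 - 11 = 65

Range = 65


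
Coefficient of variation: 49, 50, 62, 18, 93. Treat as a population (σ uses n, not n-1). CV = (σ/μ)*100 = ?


Mean = 54.4000
SD = 24.1711
CV = (24.1711/54.4000)*100 = 44.4321%

CV = 44.4321%


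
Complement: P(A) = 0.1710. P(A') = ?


P(not A) = 1 - 0.1710 = 0.8290

P(not A) = 0.8290


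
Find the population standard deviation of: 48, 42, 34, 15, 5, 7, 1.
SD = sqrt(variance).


Mean = 21.7143
Variance = 317.6327
SD = sqrt(317.6327) = 17.8223

SD = 17.8223


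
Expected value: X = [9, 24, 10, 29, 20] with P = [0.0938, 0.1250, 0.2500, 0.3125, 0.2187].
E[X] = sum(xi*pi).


E[X] = 9*0.0938 + 24*0.1250 + 10*0.2500 + 29*0.3125 + 20*0.2187
= 0.8442 + 3.0000 + 2.5000 + 9.0625 + 4.3740
= 19.7807

E[X] = 19.7807


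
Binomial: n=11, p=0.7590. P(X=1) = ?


C(11,1) = 11
p^1 = 0.759000
(1-p)^10 = 6.609528e-07
P = 11 * 0.759000 * 6.609528e-07 = 5.5183e-06

P(X=1) = 5.5183e-06


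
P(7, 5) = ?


P(7,5) = 7!/2!
= 5040/2
= 2520

P(7,5) = 2520


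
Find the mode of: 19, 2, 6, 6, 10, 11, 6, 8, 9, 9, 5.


Frequencies: 2:1, 5:1, 6:3, 8:1, 9:2, 10:1, 11:1, 19:1
Max frequency = 3
Mode = 6

Mode = 6


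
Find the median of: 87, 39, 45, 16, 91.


Sorted: 16, 39, 45, 87, 91
n = 5 (odd)
Middle value = 45

Median = 45


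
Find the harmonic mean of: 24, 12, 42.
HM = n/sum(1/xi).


Sum of reciprocals = 1/24 + 1/12 + 1/42 = 0.148810
HM = 3/0.148810 = 20.1600

HM = 20.1600


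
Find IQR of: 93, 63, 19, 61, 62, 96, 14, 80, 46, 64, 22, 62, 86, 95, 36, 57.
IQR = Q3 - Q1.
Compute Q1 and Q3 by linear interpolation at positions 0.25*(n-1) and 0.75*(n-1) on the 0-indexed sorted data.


Sorted: 14, 19, 22, 36, 46, 57, 61, 62, 62, 63, 64, 80, 86, 93, 95, 96
Q1 (25th %ile) = 43.5000
Q3 (75th %ile) = 81.5000
IQR = 81.5000 - 43.5000 = 38.0000

IQR = 38.0000


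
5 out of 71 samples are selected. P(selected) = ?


P = 5/71 = 0.0704

P = 0.0704


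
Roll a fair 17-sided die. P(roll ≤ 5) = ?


Favorable outcomes (roll ≤ 5): 5
Total outcomes = 17
P = 5/17 = 0.2941

P = 0.2941


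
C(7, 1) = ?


C(7,1) = 7!/(1! × 6!)
= 5040/(1 × 720)
= 7

C(7,1) = 7


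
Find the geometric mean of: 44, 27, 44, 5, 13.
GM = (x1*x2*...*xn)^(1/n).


Product = 44 × 27 × 44 × 5 × 13 = 3397680
GM = 3397680^(1/5) = 20.2412

GM = 20.2412


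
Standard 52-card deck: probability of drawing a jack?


4 jacks in 52 cards
P = 4/52 = 0.0769

P = 0.0769


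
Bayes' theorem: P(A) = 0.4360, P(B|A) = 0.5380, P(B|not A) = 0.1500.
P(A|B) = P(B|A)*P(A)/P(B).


P(B) = P(B|A)*P(A) + P(B|A')*P(A')
= 0.5380*0.4360 + 0.1500*0.5640
= 0.234568 + 0.084600 = 0.319168
P(A|B) = 0.234568/0.319168 = 0.7349

P(A|B) = 0.7349


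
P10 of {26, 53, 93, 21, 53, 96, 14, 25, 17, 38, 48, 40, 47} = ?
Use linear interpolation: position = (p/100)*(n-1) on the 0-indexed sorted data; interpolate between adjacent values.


Sorted: 14, 17, 21, 25, 26, 38, 40, 47, 48, 53, 53, 93, 96
n = 13
Index = 10/100 * 12 = 1.2000
Lower = data[1] = 17, Upper = data[2] = 21
P10 = 17 + 0.2000*(4) = 17.8000

P10 = 17.8000


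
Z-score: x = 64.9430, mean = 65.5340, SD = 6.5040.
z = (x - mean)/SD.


z = (64.9430 - 65.5340)/6.5040
= -0.5910/6.5040
= -0.0909

z = -0.0909


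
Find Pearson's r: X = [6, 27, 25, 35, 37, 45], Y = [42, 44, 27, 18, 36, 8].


Mean X = 29.1667, Mean Y = 29.1667
SD X = 12.280291, SD Y = 12.966838
Cov = -111.194444
r = -111.194444/(12.280291*12.966838) = -0.6983

r = -0.6983


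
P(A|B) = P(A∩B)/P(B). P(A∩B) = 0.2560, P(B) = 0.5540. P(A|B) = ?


P(A|B) = 0.2560/0.5540 = 0.4621

P(A|B) = 0.4621


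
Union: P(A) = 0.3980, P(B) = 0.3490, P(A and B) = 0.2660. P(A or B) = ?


P(A∪B) = 0.3980 + 0.3490 - 0.2660
= 0.7470 - 0.2660
= 0.4810

P(A∪B) = 0.4810


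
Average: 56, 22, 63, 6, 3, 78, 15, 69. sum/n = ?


Sum = 56 + 22 + 63 + 6 + 3 + 78 + 15 + 69 = 312
n = 8
Mean = 312/8 = 39.0000

Mean = 39.0000


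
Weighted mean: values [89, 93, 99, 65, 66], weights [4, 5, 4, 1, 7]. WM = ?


Numerator = 89*4 + 93*5 + 99*4 + 65*1 + 66*7 = 1744
Denominator = 4 + 5 + 4 + 1 + 7 = 21
WM = 1744/21 = 83.0476

WM = 83.0476


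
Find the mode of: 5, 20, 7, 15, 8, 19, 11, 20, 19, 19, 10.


Frequencies: 5:1, 7:1, 8:1, 10:1, 11:1, 15:1, 19:3, 20:2
Max frequency = 3
Mode = 19

Mode = 19


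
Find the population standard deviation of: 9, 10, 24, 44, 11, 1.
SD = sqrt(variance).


Mean = 16.5000
Variance = 196.9167
SD = sqrt(196.9167) = 14.0327

SD = 14.0327


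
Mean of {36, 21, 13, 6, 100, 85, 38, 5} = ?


Sum = 36 + 21 + 13 + 6 + 100 + 85 + 38 + 5 = 304
n = 8
Mean = 304/8 = 38.0000

Mean = 38.0000


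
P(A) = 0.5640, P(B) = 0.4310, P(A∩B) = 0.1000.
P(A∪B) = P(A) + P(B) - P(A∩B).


P(A∪B) = 0.5640 + 0.4310 - 0.1000
= 0.9950 - 0.1000
= 0.8950

P(A∪B) = 0.8950


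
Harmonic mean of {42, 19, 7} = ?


Sum of reciprocals = 1/42 + 1/19 + 1/7 = 0.219298
HM = 3/0.219298 = 13.6800

HM = 13.6800


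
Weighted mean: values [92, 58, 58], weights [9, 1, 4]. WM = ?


Numerator = 92*9 + 58*1 + 58*4 = 1118
Denominator = 9 + 1 + 4 = 14
WM = 1118/14 = 79.8571

WM = 79.8571


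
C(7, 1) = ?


C(7,1) = 7!/(1! × 6!)
= 5040/(1 × 720)
= 7

C(7,1) = 7


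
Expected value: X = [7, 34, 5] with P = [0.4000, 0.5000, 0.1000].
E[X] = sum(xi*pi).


E[X] = 7*0.4000 + 34*0.5000 + 5*0.1000
= 2.8000 + 17.0000 + 0.5000
= 20.3000

E[X] = 20.3000


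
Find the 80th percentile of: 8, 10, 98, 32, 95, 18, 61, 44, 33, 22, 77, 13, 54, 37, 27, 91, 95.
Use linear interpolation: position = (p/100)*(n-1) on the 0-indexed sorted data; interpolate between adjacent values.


Sorted: 8, 10, 13, 18, 22, 27, 32, 33, 37, 44, 54, 61, 77, 91, 95, 95, 98
n = 17
Index = 80/100 * 16 = 12.8000
Lower = data[12] = 77, Upper = data[13] = 91
P80 = 77 + 0.8000*(14) = 88.2000

P80 = 88.2000


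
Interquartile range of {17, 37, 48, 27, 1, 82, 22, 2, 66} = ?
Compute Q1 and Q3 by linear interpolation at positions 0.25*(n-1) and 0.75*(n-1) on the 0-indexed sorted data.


Sorted: 1, 2, 17, 22, 27, 37, 48, 66, 82
Q1 (25th %ile) = 17.0000
Q3 (75th %ile) = 48.0000
IQR = 48.0000 - 17.0000 = 31.0000

IQR = 31.0000


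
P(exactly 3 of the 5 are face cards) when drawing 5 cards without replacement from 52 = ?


Hypergeometric: P(X=3) = C(12,3)·C(40,2) / C(52,5)
= 220 × 780 / 2598960
= 171600/2598960 = 0.0660

P = 0.0660


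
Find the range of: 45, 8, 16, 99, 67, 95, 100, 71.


Max = 100, Min = 8
Range = 100 - 8 = 92

Range = 92


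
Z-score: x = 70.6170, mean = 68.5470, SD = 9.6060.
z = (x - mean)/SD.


z = (70.6170 - 68.5470)/9.6060
= 2.0700/9.6060
= 0.2155

z = 0.2155


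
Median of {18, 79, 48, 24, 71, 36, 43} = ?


Sorted: 18, 24, 36, 43, 48, 71, 79
n = 7 (odd)
Middle value = 43

Median = 43


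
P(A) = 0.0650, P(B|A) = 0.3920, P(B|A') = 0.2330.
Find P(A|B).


P(B) = P(B|A)*P(A) + P(B|A')*P(A')
= 0.3920*0.0650 + 0.2330*0.9350
= 0.025480 + 0.217855 = 0.243335
P(A|B) = 0.025480/0.243335 = 0.1047

P(A|B) = 0.1047


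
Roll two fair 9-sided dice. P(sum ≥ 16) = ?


Total outcomes = 9×9 = 81
Favorable (sum ≥ 16): 6
P = 6/81 = 0.0741

P = 0.0741


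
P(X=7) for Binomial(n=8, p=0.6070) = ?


C(8,7) = 8
p^7 = 0.030361
(1-p)^1 = 0.393000
P = 8 * 0.030361 * 0.393000 = 0.0955

P(X=7) = 0.0955


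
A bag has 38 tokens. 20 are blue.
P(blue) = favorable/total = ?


P = 20/38 = 0.5263

P = 0.5263


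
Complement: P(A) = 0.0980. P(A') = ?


P(not A) = 1 - 0.0980 = 0.9020

P(not A) = 0.9020


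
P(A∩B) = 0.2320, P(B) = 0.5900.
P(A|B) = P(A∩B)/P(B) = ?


P(A|B) = 0.2320/0.5900 = 0.3932

P(A|B) = 0.3932


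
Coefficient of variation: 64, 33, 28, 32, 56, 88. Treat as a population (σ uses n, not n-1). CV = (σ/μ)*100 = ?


Mean = 50.1667
SD = 21.4974
CV = (21.4974/50.1667)*100 = 42.8520%

CV = 42.8520%


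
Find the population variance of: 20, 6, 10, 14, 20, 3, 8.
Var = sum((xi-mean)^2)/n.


Mean = 11.5714
Squared deviations: 71.0408, 31.0408, 2.4694, 5.8980, 71.0408, 73.4694, 12.7551
Sum = 267.7143
Variance = 267.7143/7 = 38.2449

Variance = 38.2449


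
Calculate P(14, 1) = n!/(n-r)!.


P(14,1) = 14!/13!
= 87178291200/6227020800
= 14

P(14,1) = 14


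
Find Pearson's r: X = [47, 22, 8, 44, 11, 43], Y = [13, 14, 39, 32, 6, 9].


Mean X = 29.1667, Mean Y = 18.8333
SD X = 16.118485, SD Y = 12.239508
Cov = -33.972222
r = -33.972222/(16.118485*12.239508) = -0.1722

r = -0.1722


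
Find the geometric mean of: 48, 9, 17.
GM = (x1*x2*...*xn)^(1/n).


Product = 48 × 9 × 17 = 7344
GM = 7344^(1/3) = 19.4377

GM = 19.4377


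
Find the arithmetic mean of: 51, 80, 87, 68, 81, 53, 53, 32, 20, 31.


Sum = 51 + 80 + 87 + 68 + 81 + 53 + 53 + 32 + 20 + 31 = 556
n = 10
Mean = 556/10 = 55.6000

Mean = 55.6000


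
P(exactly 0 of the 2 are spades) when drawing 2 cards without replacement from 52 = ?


Hypergeometric: P(X=0) = C(13,0)·C(39,2) / C(52,2)
= 1 × 741 / 1326
= 741/1326 = 0.5588

P = 0.5588


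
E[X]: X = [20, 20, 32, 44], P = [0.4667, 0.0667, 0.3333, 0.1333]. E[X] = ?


E[X] = 20*0.4667 + 20*0.0667 + 32*0.3333 + 44*0.1333
= 9.3340 + 1.3340 + 10.6656 + 5.8652
= 27.1988

E[X] = 27.1988


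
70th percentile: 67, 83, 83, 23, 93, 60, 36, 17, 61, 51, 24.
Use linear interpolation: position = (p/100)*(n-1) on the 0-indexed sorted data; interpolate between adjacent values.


Sorted: 17, 23, 24, 36, 51, 60, 61, 67, 83, 83, 93
n = 11
Index = 70/100 * 10 = 7.0000
Lower = data[7] = 67, Upper = data[8] = 83
P70 = 67 + 0*(16) = 67.0000

P70 = 67.0000


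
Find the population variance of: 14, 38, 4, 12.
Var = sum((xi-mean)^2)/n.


Mean = 17.0000
Squared deviations: 9.0000, 441.0000, 169.0000, 25.0000
Sum = 644.0000
Variance = 644.0000/4 = 161.0000

Variance = 161.0000


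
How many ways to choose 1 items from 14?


C(14,1) = 14!/(1! × 13!)
= 87178291200/(1 × 6227020800)
= 14

C(14,1) = 14


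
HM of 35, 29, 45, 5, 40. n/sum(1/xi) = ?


Sum of reciprocals = 1/35 + 1/29 + 1/45 + 1/5 + 1/40 = 0.310276
HM = 5/0.310276 = 16.1147

HM = 16.1147


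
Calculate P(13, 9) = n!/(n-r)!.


P(13,9) = 13!/4!
= 6227020800/24
= 259459200

P(13,9) = 259459200


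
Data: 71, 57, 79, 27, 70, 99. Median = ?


Sorted: 27, 57, 70, 71, 79, 99
n = 6 (even)
Middle values: 70 and 71
Median = (70+71)/2 = 70.5000

Median = 70.5000


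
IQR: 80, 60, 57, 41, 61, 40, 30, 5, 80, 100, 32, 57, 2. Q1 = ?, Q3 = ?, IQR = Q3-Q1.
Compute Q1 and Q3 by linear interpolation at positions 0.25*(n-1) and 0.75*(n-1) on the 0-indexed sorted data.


Sorted: 2, 5, 30, 32, 40, 41, 57, 57, 60, 61, 80, 80, 100
Q1 (25th %ile) = 32.0000
Q3 (75th %ile) = 61.0000
IQR = 61.0000 - 32.0000 = 29.0000

IQR = 29.0000


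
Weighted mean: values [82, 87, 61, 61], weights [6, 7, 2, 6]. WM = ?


Numerator = 82*6 + 87*7 + 61*2 + 61*6 = 1589
Denominator = 6 + 7 + 2 + 6 = 21
WM = 1589/21 = 75.6667

WM = 75.6667


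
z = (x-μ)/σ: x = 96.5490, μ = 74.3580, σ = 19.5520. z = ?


z = (96.5490 - 74.3580)/19.5520
= 22.1910/19.5520
= 1.1350

z = 1.1350


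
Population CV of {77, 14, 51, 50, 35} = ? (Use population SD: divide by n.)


Mean = 45.4000
SD = 20.7133
CV = (20.7133/45.4000)*100 = 45.6240%

CV = 45.6240%


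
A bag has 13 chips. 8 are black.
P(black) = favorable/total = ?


P = 8/13 = 0.6154

P = 0.6154


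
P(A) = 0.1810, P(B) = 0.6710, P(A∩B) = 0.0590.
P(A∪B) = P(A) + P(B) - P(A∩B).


P(A∪B) = 0.1810 + 0.6710 - 0.0590
= 0.8520 - 0.0590
= 0.7930

P(A∪B) = 0.7930


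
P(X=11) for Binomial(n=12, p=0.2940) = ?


C(12,11) = 12
p^11 = 1.418472e-06
(1-p)^1 = 0.706000
P = 12 * 1.418472e-06 * 0.706000 = 1.2017e-05

P(X=11) = 1.2017e-05


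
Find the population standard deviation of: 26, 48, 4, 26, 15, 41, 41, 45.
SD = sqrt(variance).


Mean = 30.7500
Variance = 214.9375
SD = sqrt(214.9375) = 14.6607

SD = 14.6607


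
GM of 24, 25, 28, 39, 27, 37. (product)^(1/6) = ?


Product = 24 × 25 × 28 × 39 × 27 × 37 = 654544800
GM = 654544800^(1/6) = 29.4661

GM = 29.4661


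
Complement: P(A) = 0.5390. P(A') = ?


P(not A) = 1 - 0.5390 = 0.4610

P(not A) = 0.4610


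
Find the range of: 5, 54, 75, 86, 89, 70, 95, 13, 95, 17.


Max = 95, Min = 5
Range = 95 - 5 = 90

Range = 90


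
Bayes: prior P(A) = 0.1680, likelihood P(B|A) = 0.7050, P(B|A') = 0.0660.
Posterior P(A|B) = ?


P(B) = P(B|A)*P(A) + P(B|A')*P(A')
= 0.7050*0.1680 + 0.0660*0.8320
= 0.118440 + 0.054912 = 0.173352
P(A|B) = 0.118440/0.173352 = 0.6832

P(A|B) = 0.6832


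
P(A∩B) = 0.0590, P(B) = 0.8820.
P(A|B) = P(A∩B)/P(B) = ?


P(A|B) = 0.0590/0.8820 = 0.0669

P(A|B) = 0.0669


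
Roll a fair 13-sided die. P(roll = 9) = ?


Favorable outcomes (roll = 9): 1
Total outcomes = 13
P = 1/13 = 0.0769

P = 0.0769


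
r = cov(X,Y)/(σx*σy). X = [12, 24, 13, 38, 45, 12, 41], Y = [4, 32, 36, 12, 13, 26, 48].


Mean X = 26.4286, Mean Y = 24.4286
SD X = 13.594717, SD Y = 14.400964
Cov = 12.244898
r = 12.244898/(13.594717*14.400964) = 0.0625

r = 0.0625


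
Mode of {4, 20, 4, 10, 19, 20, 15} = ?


Frequencies: 4:2, 10:1, 15:1, 19:1, 20:2
Max frequency = 2
Mode = 4, 20

Mode = 4, 20


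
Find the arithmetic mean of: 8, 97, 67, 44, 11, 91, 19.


Sum = 8 + 97 + 67 + 44 + 11 + 91 + 19 = 337
n = 7
Mean = 337/7 = 48.1429

Mean = 48.1429


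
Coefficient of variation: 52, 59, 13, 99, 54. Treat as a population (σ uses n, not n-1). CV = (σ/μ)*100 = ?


Mean = 55.4000
SD = 27.2954
CV = (27.2954/55.4000)*100 = 49.2697%

CV = 49.2697%


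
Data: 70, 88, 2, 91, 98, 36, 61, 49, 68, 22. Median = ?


Sorted: 2, 22, 36, 49, 61, 68, 70, 88, 91, 98
n = 10 (even)
Middle values: 61 and 68
Median = (61+68)/2 = 64.5000

Median = 64.5000


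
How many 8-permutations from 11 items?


P(11,8) = 11!/3!
= 39916800/6
= 6652800

P(11,8) = 6652800


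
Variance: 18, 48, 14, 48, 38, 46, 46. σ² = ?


Mean = 36.8571
Squared deviations: 355.5918, 124.1633, 522.4490, 124.1633, 1.3061, 83.5918, 83.5918
Sum = 1294.8571
Variance = 1294.8571/7 = 184.9796

Variance = 184.9796


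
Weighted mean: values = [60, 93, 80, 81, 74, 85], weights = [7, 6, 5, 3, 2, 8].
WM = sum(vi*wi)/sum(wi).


Numerator = 60*7 + 93*6 + 80*5 + 81*3 + 74*2 + 85*8 = 2449
Denominator = 7 + 6 + 5 + 3 + 2 + 8 = 31
WM = 2449/31 = 79.0000

WM = 79.0000


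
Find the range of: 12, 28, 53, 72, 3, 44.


Max = 72, Min = 3
Range = 72 - 3 = 69

Range = 69


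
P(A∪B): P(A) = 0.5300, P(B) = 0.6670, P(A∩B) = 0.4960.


P(A∪B) = 0.5300 + 0.6670 - 0.4960
= 1.1970 - 0.4960
= 0.7010

P(A∪B) = 0.7010


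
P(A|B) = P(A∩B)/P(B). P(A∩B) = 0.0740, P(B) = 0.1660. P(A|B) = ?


P(A|B) = 0.0740/0.1660 = 0.4458

P(A|B) = 0.4458


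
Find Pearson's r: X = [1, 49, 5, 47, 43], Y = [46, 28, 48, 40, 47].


Mean X = 29.0000, Mean Y = 41.8000
SD X = 21.354157, SD Y = 7.440430
Cov = -100.400000
r = -100.400000/(21.354157*7.440430) = -0.6319

r = -0.6319


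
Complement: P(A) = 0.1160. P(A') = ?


P(not A) = 1 - 0.1160 = 0.8840

P(not A) = 0.8840


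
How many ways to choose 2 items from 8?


C(8,2) = 8!/(2! × 6!)
= 40320/(2 × 720)
= 28

C(8,2) = 28


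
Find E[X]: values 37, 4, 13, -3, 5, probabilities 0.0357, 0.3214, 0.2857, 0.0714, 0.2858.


E[X] = 37*0.0357 + 4*0.3214 + 13*0.2857 - 3*0.0714 + 5*0.2858
= 1.3209 + 1.2856 + 3.7141 - 0.2142 + 1.4290
= 7.5354

E[X] = 7.5354


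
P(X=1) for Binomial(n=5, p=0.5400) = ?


C(5,1) = 5
p^1 = 0.540000
(1-p)^4 = 0.044775
P = 5 * 0.540000 * 0.044775 = 0.1209

P(X=1) = 0.1209


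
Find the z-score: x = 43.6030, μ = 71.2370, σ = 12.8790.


z = (43.6030 - 71.2370)/12.8790
= -27.6340/12.8790
= -2.1457

z = -2.1457


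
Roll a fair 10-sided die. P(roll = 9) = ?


Favorable outcomes (roll = 9): 1
Total outcomes = 10
P = 1/10 = 0.1000

P = 0.1000


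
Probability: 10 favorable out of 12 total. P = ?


P = 10/12 = 0.8333

P = 0.8333


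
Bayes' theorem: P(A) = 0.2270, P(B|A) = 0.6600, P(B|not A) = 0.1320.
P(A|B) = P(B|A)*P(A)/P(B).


P(B) = P(B|A)*P(A) + P(B|A')*P(A')
= 0.6600*0.2270 + 0.1320*0.7730
= 0.149820 + 0.102036 = 0.251856
P(A|B) = 0.149820/0.251856 = 0.5949

P(A|B) = 0.5949


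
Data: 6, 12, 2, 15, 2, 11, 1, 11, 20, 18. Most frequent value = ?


Frequencies: 1:1, 2:2, 6:1, 11:2, 12:1, 15:1, 18:1, 20:1
Max frequency = 2
Mode = 2, 11

Mode = 2, 11


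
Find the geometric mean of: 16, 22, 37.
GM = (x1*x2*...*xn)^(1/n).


Product = 16 × 22 × 37 = 13024
GM = 13024^(1/3) = 23.5278

GM = 23.5278


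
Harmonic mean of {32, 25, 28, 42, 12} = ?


Sum of reciprocals = 1/32 + 1/25 + 1/28 + 1/42 + 1/12 = 0.214107
HM = 5/0.214107 = 23.3528

HM = 23.3528


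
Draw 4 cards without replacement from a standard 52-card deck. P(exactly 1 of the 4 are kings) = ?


Hypergeometric: P(X=1) = C(4,1)·C(48,3) / C(52,4)
= 4 × 17296 / 270725
= 69184/270725 = 0.2556

P = 0.2556


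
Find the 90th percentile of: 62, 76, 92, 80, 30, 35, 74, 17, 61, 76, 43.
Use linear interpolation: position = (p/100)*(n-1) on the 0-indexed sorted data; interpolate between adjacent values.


Sorted: 17, 30, 35, 43, 61, 62, 74, 76, 76, 80, 92
n = 11
Index = 90/100 * 10 = 9.0000
Lower = data[9] = 80, Upper = data[10] = 92
P90 = 80 + 0*(12) = 80.0000

P90 = 80.0000


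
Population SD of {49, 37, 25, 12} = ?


Mean = 30.7500
Variance = 189.1875
SD = sqrt(189.1875) = 13.7545

SD = 13.7545


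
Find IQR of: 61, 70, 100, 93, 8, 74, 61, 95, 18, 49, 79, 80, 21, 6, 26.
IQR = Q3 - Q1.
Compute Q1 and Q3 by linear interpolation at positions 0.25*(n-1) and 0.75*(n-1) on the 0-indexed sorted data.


Sorted: 6, 8, 18, 21, 26, 49, 61, 61, 70, 74, 79, 80, 93, 95, 100
Q1 (25th %ile) = 23.5000
Q3 (75th %ile) = 79.5000
IQR = 79.5000 - 23.5000 = 56.0000

IQR = 56.0000


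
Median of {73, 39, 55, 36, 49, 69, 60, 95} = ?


Sorted: 36, 39, 49, 55, 60, 69, 73, 95
n = 8 (even)
Middle values: 55 and 60
Median = (55+60)/2 = 57.5000

Median = 57.5000


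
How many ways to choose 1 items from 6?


C(6,1) = 6!/(1! × 5!)
= 720/(1 × 120)
= 6

C(6,1) = 6


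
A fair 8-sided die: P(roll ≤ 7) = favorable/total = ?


Favorable outcomes (roll ≤ 7): 7
Total outcomes = 8
P = 7/8 = 0.8750

P = 0.8750


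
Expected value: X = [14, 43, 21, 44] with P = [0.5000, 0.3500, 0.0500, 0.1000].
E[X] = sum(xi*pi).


E[X] = 14*0.5000 + 43*0.3500 + 21*0.0500 + 44*0.1000
= 7.0000 + 15.0500 + 1.0500 + 4.4000
= 27.5000

E[X] = 27.5000


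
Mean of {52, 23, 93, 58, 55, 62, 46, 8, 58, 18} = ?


Sum = 52 + 23 + 93 + 58 + 55 + 62 + 46 + 8 + 58 + 18 = 473
n = 10
Mean = 473/10 = 47.3000

Mean = 47.3000


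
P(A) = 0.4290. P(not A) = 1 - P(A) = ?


P(not A) = 1 - 0.4290 = 0.5710

P(not A) = 0.5710


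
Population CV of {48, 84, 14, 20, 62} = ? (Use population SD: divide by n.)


Mean = 45.6000
SD = 26.0891
CV = (26.0891/45.6000)*100 = 57.2129%

CV = 57.2129%


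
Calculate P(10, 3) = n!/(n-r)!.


P(10,3) = 10!/7!
= 3628800/5040
= 720

P(10,3) = 720


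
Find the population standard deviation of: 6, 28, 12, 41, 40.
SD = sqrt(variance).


Mean = 25.4000
Variance = 203.8400
SD = sqrt(203.8400) = 14.2773

SD = 14.2773


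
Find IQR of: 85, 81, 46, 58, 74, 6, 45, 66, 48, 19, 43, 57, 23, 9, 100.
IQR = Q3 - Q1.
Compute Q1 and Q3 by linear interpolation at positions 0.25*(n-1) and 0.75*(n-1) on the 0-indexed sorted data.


Sorted: 6, 9, 19, 23, 43, 45, 46, 48, 57, 58, 66, 74, 81, 85, 100
Q1 (25th %ile) = 33.0000
Q3 (75th %ile) = 70.0000
IQR = 70.0000 - 33.0000 = 37.0000

IQR = 37.0000


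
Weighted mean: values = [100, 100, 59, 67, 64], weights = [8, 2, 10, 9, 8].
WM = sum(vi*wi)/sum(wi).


Numerator = 100*8 + 100*2 + 59*10 + 67*9 + 64*8 = 2705
Denominator = 8 + 2 + 10 + 9 + 8 = 37
WM = 2705/37 = 73.1081

WM = 73.1081


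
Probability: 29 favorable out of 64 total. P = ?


P = 29/64 = 0.4531

P = 0.4531


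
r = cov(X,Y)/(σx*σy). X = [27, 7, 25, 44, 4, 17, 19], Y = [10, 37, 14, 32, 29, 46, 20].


Mean X = 20.4286, Mean Y = 26.8571
SD X = 12.442521, SD Y = 11.933489
Cov = -39.367347
r = -39.367347/(12.442521*11.933489) = -0.2651

r = -0.2651


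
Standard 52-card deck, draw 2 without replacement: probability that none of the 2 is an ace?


P(no aces) = (48/52) × (47/51)
= 0.8507

P = 0.8507


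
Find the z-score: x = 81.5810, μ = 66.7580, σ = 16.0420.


z = (81.5810 - 66.7580)/16.0420
= 14.8230/16.0420
= 0.9240

z = 0.9240


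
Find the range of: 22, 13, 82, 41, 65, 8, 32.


Max = 82, Min = 8
Range = 82 - 8 = 74

Range = 74


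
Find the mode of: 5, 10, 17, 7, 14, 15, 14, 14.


Frequencies: 5:1, 7:1, 10:1, 14:3, 15:1, 17:1
Max frequency = 3
Mode = 14

Mode = 14


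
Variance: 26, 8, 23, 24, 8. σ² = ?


Mean = 17.8000
Squared deviations: 67.2400, 96.0400, 27.0400, 38.4400, 96.0400
Sum = 324.8000
Variance = 324.8000/5 = 64.9600

Variance = 64.9600


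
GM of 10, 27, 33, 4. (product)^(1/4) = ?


Product = 10 × 27 × 33 × 4 = 35640
GM = 35640^(1/4) = 13.7399

GM = 13.7399


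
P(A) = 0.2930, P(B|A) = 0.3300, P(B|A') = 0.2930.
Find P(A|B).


P(B) = P(B|A)*P(A) + P(B|A')*P(A')
= 0.3300*0.2930 + 0.2930*0.7070
= 0.096690 + 0.207151 = 0.303841
P(A|B) = 0.096690/0.303841 = 0.3182

P(A|B) = 0.3182


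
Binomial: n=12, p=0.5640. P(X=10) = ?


C(12,10) = 66
p^10 = 0.003257
(1-p)^2 = 0.190096
P = 66 * 0.003257 * 0.190096 = 0.0409

P(X=10) = 0.0409


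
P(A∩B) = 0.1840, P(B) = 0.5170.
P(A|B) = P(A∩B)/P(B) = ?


P(A|B) = 0.1840/0.5170 = 0.3559

P(A|B) = 0.3559


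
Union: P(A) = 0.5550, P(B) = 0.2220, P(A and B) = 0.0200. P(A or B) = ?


P(A∪B) = 0.5550 + 0.2220 - 0.0200
= 0.7770 - 0.0200
= 0.7570

P(A∪B) = 0.7570


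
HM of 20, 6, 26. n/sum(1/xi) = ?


Sum of reciprocals = 1/20 + 1/6 + 1/26 = 0.255128
HM = 3/0.255128 = 11.7588

HM = 11.7588


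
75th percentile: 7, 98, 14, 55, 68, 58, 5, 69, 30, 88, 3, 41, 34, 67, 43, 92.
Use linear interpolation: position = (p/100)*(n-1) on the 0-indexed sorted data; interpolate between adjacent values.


Sorted: 3, 5, 7, 14, 30, 34, 41, 43, 55, 58, 67, 68, 69, 88, 92, 98
n = 16
Index = 75/100 * 15 = 11.2500
Lower = data[11] = 68, Upper = data[12] = 69
P75 = 68 + 0.2500*(1) = 68.2500

P75 = 68.2500


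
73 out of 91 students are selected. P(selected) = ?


P = 73/91 = 0.8022

P = 0.8022


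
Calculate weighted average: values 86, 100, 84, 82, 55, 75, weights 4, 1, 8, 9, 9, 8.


Numerator = 86*4 + 100*1 + 84*8 + 82*9 + 55*9 + 75*8 = 2949
Denominator = 4 + 1 + 8 + 9 + 9 + 8 = 39
WM = 2949/39 = 75.6154

WM = 75.6154


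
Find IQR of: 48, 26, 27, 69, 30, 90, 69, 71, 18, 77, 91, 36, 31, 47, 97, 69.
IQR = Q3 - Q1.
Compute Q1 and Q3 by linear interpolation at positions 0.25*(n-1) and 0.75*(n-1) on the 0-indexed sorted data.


Sorted: 18, 26, 27, 30, 31, 36, 47, 48, 69, 69, 69, 71, 77, 90, 91, 97
Q1 (25th %ile) = 30.7500
Q3 (75th %ile) = 72.5000
IQR = 72.5000 - 30.7500 = 41.7500

IQR = 41.7500


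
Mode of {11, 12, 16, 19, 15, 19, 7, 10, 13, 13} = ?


Frequencies: 7:1, 10:1, 11:1, 12:1, 13:2, 15:1, 16:1, 19:2
Max frequency = 2
Mode = 13, 19

Mode = 13, 19


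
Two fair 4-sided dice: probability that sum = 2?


Total outcomes = 4×4 = 16
Favorable (sum = 2): 1
P = 1/16 = 0.0625

P = 0.0625


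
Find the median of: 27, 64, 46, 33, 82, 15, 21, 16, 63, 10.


Sorted: 10, 15, 16, 21, 27, 33, 46, 63, 64, 82
n = 10 (even)
Middle values: 27 and 33
Median = (27+33)/2 = 30.0000

Median = 30.0000


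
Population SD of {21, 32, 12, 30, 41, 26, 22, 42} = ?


Mean = 28.2500
Variance = 91.1875
SD = sqrt(91.1875) = 9.5492

SD = 9.5492


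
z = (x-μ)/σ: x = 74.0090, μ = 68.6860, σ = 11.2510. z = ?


z = (74.0090 - 68.6860)/11.2510
= 5.3230/11.2510
= 0.4731

z = 0.4731


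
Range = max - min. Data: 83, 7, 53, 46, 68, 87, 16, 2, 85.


Max = 87, Min = 2
Range = 87 - 2 = 85

Range = 85


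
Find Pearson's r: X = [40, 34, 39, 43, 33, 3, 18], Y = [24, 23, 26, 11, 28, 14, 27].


Mean X = 30.0000, Mean Y = 21.8571
SD X = 13.352367, SD Y = 6.174338
Cov = 13.000000
r = 13.000000/(13.352367*6.174338) = 0.1577

r = 0.1577


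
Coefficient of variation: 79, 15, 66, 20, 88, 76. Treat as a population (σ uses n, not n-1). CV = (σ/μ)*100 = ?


Mean = 57.3333
SD = 28.9233
CV = (28.9233/57.3333)*100 = 50.4476%

CV = 50.4476%


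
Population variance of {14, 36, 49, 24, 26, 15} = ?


Mean = 27.3333
Squared deviations: 177.7778, 75.1111, 469.4444, 11.1111, 1.7778, 152.1111
Sum = 887.3333
Variance = 887.3333/6 = 147.8889

Variance = 147.8889


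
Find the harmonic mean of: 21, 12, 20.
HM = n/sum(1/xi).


Sum of reciprocals = 1/21 + 1/12 + 1/20 = 0.180952
HM = 3/0.180952 = 16.5789

HM = 16.5789


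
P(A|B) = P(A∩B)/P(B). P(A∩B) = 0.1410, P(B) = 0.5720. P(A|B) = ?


P(A|B) = 0.1410/0.5720 = 0.2465

P(A|B) = 0.2465


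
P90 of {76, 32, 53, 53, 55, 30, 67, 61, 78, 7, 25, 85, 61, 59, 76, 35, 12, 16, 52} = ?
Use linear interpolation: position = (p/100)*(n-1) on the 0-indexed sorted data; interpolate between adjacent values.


Sorted: 7, 12, 16, 25, 30, 32, 35, 52, 53, 53, 55, 59, 61, 61, 67, 76, 76, 78, 85
n = 19
Index = 90/100 * 18 = 16.2000
Lower = data[16] = 76, Upper = data[17] = 78
P90 = 76 + 0.2000*(2) = 76.4000

P90 = 76.4000


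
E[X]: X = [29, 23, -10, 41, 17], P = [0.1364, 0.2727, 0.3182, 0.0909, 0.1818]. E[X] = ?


E[X] = 29*0.1364 + 23*0.2727 - 10*0.3182 + 41*0.0909 + 17*0.1818
= 3.9556 + 6.2721 - 3.1820 + 3.7269 + 3.0906
= 13.8632

E[X] = 13.8632


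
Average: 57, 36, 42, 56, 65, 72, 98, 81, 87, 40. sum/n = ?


Sum = 57 + 36 + 42 + 56 + 65 + 72 + 98 + 81 + 87 + 40 = 634
n = 10
Mean = 634/10 = 63.4000

Mean = 63.4000


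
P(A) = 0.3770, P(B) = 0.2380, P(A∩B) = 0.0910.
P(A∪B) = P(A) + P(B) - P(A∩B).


P(A∪B) = 0.3770 + 0.2380 - 0.0910
= 0.6150 - 0.0910
= 0.5240

P(A∪B) = 0.5240


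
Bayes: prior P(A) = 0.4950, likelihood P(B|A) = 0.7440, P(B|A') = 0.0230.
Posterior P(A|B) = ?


P(B) = P(B|A)*P(A) + P(B|A')*P(A')
= 0.7440*0.4950 + 0.0230*0.5050
= 0.368280 + 0.011615 = 0.379895
P(A|B) = 0.368280/0.379895 = 0.9694

P(A|B) = 0.9694


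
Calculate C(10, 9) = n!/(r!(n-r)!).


C(10,9) = 10!/(9! × 1!)
= 3628800/(362880 × 1)
= 10

C(10,9) = 10


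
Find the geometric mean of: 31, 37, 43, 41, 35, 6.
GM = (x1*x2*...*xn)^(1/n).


Product = 31 × 37 × 43 × 41 × 35 × 6 = 424653810
GM = 424653810^(1/6) = 27.4161

GM = 27.4161


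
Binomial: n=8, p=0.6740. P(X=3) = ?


C(8,3) = 56
p^3 = 0.306182
(1-p)^5 = 0.003682
P = 56 * 0.306182 * 0.003682 = 0.0631

P(X=3) = 0.0631


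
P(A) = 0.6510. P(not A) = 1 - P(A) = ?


P(not A) = 1 - 0.6510 = 0.3490

P(not A) = 0.3490


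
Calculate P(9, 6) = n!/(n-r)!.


P(9,6) = 9!/3!
= 362880/6
= 60480

P(9,6) = 60480


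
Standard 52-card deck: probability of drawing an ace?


4 aces in 52 cards
P = 4/52 = 0.0769

P = 0.0769


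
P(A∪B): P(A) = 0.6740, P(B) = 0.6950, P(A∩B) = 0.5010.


P(A∪B) = 0.6740 + 0.6950 - 0.5010
= 1.3690 - 0.5010
= 0.8680

P(A∪B) = 0.8680


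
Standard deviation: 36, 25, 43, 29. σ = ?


Mean = 33.2500
Variance = 47.1875
SD = sqrt(47.1875) = 6.8693

SD = 6.8693


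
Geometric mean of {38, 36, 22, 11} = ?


Product = 38 × 36 × 22 × 11 = 331056
GM = 331056^(1/4) = 23.9870

GM = 23.9870


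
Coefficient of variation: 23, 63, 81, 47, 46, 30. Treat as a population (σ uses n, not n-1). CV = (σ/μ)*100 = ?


Mean = 48.3333
SD = 19.4394
CV = (19.4394/48.3333)*100 = 40.2194%

CV = 40.2194%


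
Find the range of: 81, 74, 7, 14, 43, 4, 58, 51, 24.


Max = 81, Min = 4
Range = 81 - 4 = 77

Range = 77


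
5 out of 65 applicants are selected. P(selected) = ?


P = 5/65 = 0.0769

P = 0.0769


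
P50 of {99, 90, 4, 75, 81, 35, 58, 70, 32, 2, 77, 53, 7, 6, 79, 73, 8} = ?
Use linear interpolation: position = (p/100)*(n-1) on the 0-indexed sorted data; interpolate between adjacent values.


Sorted: 2, 4, 6, 7, 8, 32, 35, 53, 58, 70, 73, 75, 77, 79, 81, 90, 99
n = 17
Index = 50/100 * 16 = 8.0000
Lower = data[8] = 58, Upper = data[9] = 70
P50 = 58 + 0*(12) = 58.0000

P50 = 58.0000


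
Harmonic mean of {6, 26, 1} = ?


Sum of reciprocals = 1/6 + 1/26 + 1/1 = 1.205128
HM = 3/1.205128 = 2.4894

HM = 2.4894


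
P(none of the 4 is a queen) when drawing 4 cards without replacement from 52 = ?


P(no queens) = (48/52) × (47/51) × (46/50) × (45/49)
= 0.7187

P = 0.7187


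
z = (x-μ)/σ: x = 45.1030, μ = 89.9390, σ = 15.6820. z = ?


z = (45.1030 - 89.9390)/15.6820
= -44.8360/15.6820
= -2.8591

z = -2.8591


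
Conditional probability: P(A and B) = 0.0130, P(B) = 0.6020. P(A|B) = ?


P(A|B) = 0.0130/0.6020 = 0.0216

P(A|B) = 0.0216


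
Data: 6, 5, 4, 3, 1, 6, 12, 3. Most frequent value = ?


Frequencies: 1:1, 3:2, 4:1, 5:1, 6:2, 12:1
Max frequency = 2
Mode = 3, 6

Mode = 3, 6


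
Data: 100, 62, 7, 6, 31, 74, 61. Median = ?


Sorted: 6, 7, 31, 61, 62, 74, 100
n = 7 (odd)
Middle value = 61

Median = 61


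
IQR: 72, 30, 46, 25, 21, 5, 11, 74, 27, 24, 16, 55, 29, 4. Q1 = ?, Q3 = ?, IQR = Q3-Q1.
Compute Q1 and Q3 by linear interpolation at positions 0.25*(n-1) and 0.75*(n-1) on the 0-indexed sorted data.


Sorted: 4, 5, 11, 16, 21, 24, 25, 27, 29, 30, 46, 55, 72, 74
Q1 (25th %ile) = 17.2500
Q3 (75th %ile) = 42.0000
IQR = 42.0000 - 17.2500 = 24.7500

IQR = 24.7500
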